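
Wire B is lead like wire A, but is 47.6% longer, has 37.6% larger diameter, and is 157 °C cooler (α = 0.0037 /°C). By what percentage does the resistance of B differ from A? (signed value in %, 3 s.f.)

-67.3%

R ∝ ρL/d² with ρ ∝ (1+αΔT), so R_B/R_A = (1 + 47.6/100) × (1 + 37.6/100)⁻² × (1 − 0.0037×157)
= 1.476 × 0.5282 × 0.4191 = 0.3267
(R_B − R_A)/R_A = 0.3267 − 1 = -67.3%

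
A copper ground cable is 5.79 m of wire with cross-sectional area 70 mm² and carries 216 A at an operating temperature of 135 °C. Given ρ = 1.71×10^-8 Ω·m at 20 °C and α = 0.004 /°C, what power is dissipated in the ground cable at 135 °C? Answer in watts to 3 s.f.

A = 70 mm² = 7.000e-05 m²
R₍20₎ = ρL/A = (1.71×10^-8)(5.79)/(7.000e-05) = 0.001414 Ω
R₍135₎ = R₍20₎(1 + αΔT) = 0.001414 × (1 + 0.004×115) = 0.002065 Ω
P = I²R = (216)² × 0.002065 = 96.3 W

96.3 W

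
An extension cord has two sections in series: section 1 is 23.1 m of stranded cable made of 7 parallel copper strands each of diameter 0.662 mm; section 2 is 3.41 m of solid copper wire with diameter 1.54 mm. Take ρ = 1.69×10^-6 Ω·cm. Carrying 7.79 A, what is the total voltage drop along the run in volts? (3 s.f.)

ρ = 1.69×10^-6 Ω·cm = 1.69×10^-8 Ω·m
Section 1: A_strand = π(3.3100e-04)² = 3.442e-07 m²; R₁ = ρL/(N·A_s) = (1.69×10^-8)(23.1)/(7×3.442e-07) = 0.162 Ω
Section 2: A = π(d/2)² = π(7.7000e-04 m)² = 1.863e-06 m²
R₂ = (1.69×10^-8)(3.41)/(1.863e-06) = 0.03094 Ω
R = R₁ + R₂ = 0.193 Ω
V = IR = 7.79 × 0.193 = 1.50 V

1.50 V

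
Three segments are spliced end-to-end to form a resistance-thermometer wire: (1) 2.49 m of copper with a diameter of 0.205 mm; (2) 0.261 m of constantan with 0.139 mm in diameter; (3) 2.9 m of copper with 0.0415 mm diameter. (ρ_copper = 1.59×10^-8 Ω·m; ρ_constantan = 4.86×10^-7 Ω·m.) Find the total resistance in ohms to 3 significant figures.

43.6 Ω

Seg 1: A = π(d/2)² = π(1.0250e-04 m)² = 3.301e-08 m²
R_1 = (1.59×10^-8)(2.49)/(3.301e-08) = 1.199 Ω
Seg 2: A = π(d/2)² = π(6.9500e-05 m)² = 1.517e-08 m²
R_2 = (4.86×10^-7)(0.261)/(1.517e-08) = 8.359 Ω
Seg 3: A = π(d/2)² = π(2.0750e-05 m)² = 1.353e-09 m²
R_3 = (1.59×10^-8)(2.9)/(1.353e-09) = 34.09 Ω
R_total = R_1 + R_2 + R_3 = 43.6 Ω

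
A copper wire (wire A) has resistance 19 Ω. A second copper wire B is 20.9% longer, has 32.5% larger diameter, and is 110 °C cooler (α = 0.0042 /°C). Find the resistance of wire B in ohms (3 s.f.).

R ∝ ρL/d² with ρ ∝ (1+αΔT), so R_B/R_A = (1 + 20.9/100) × (1 + 32.5/100)⁻² × (1 − 0.0042×110)
= 1.209 × 0.5696 × 0.538 = 0.3705
R_B = 0.3705 × 19 = 7.04 Ω

7.04 Ω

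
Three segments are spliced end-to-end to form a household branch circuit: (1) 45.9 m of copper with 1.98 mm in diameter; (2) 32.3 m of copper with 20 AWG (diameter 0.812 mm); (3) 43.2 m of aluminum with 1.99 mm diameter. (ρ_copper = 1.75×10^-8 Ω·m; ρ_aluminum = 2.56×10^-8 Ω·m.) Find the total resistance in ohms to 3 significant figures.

1.71 Ω

Seg 1: A = π(d/2)² = π(9.9000e-04 m)² = 3.079e-06 m²
R_1 = (1.75×10^-8)(45.9)/(3.079e-06) = 0.2609 Ω
Seg 2: A = π(0.812/2 mm)² = π(4.0600e-04 m)² = 5.178e-07 m²
R_2 = (1.75×10^-8)(32.3)/(5.178e-07) = 1.092 Ω
Seg 3: A = π(d/2)² = π(9.9500e-04 m)² = 3.110e-06 m²
R_3 = (2.56×10^-8)(43.2)/(3.110e-06) = 0.3556 Ω
R_total = R_1 + R_2 + R_3 = 1.71 Ω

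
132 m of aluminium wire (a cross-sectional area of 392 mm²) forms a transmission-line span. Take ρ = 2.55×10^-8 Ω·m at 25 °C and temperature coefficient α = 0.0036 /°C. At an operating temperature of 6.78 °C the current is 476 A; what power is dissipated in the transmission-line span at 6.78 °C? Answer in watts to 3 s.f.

A = 392 mm² = 3.920e-04 m²
R₍25₎ = ρL/A = (2.55×10^-8)(132)/(3.920e-04) = 0.008587 Ω
R₍6.78₎ = R₍25₎(1 + αΔT) = 0.008587 × (1 + 0.0036×-18.2) = 0.008024 Ω
P = I²R = (476)² × 0.008024 = 1820 W

1820 W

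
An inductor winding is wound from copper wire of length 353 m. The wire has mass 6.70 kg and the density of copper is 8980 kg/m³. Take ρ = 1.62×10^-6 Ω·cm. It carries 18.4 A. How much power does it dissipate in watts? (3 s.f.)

916 W

ρ = 1.62×10^-6 Ω·cm = 1.62×10^-8 Ω·m
A = m/(density·L) = 6.7/(8980×353) = 2.1136e-06 m²
R = ρL/A = (1.62×10^-8)(353)/(2.1136e-06) = 2.706 Ω
P = I²R = (18.4)² × 2.706 = 916 W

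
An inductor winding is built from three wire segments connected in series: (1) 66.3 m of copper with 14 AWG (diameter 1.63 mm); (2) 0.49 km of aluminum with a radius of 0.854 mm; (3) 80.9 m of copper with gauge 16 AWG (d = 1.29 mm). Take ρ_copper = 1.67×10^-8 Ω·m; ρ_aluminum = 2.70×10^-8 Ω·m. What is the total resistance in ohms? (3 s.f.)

Seg 1: A = π(1.63/2 mm)² = π(8.1500e-04 m)² = 2.087e-06 m²
R_1 = (1.67×10^-8)(66.3)/(2.087e-06) = 0.5306 Ω
Seg 2: A = πr² = π(8.5400e-04 m)² = 2.291e-06 m²
R_2 = (2.70×10^-8)(490)/(2.291e-06) = 5.774 Ω
Seg 3: A = π(1.29/2 mm)² = π(6.4500e-04 m)² = 1.307e-06 m²
R_3 = (1.67×10^-8)(80.9)/(1.307e-06) = 1.034 Ω
R_total = R_1 + R_2 + R_3 = 7.34 Ω

7.34 Ω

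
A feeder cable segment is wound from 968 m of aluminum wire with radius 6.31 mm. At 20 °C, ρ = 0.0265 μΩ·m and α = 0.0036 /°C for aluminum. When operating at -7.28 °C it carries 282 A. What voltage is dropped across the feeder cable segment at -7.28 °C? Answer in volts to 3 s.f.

ρ = 0.0265 μΩ·m = 2.65×10^-8 Ω·m
A = πr² = π(6.3100e-03 m)² = 1.251e-04 m²
R₍20₎ = ρL/A = (2.65×10^-8)(968)/(1.251e-04) = 0.2051 Ω
R₍-7.28₎ = R₍20₎(1 + αΔT) = 0.2051 × (1 + 0.0036×-27.3) = 0.1849 Ω
V = IR = 282 × 0.1849 = 52.2 V

52.2 V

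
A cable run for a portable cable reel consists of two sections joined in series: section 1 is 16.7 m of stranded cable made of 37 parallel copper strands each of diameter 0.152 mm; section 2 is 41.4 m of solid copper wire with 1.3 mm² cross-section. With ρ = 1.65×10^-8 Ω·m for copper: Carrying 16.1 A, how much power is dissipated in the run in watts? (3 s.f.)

243 W

Section 1: A_strand = π(7.6000e-05)² = 1.815e-08 m²; R₁ = ρL/(N·A_s) = (1.65×10^-8)(16.7)/(37×1.815e-08) = 0.4104 Ω
Section 2: A = 1.3 mm² = 1.300e-06 m²
R₂ = (1.65×10^-8)(41.4)/(1.300e-06) = 0.5255 Ω
R = R₁ + R₂ = 0.9359 Ω
P = I²R = (16.1)² × 0.9359 = 243 W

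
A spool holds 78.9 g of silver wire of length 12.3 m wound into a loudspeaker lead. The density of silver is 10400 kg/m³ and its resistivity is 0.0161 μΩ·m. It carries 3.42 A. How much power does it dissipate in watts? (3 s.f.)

3.76 W

ρ = 0.0161 μΩ·m = 1.61×10^-8 Ω·m
A = m/(density·L) = 0.0789/(10400×12.3) = 6.1679e-07 m²
R = ρL/A = (1.61×10^-8)(12.3)/(6.1679e-07) = 0.3211 Ω
P = I²R = (3.42)² × 0.3211 = 3.76 W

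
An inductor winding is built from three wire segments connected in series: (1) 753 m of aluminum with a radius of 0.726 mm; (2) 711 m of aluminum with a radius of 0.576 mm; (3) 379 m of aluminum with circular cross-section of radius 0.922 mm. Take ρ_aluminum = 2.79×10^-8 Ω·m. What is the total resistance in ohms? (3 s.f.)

Seg 1: A = πr² = π(7.2600e-04 m)² = 1.656e-06 m²
R_1 = (2.79×10^-8)(753)/(1.656e-06) = 12.69 Ω
Seg 2: A = πr² = π(5.7600e-04 m)² = 1.042e-06 m²
R_2 = (2.79×10^-8)(711)/(1.042e-06) = 19.03 Ω
Seg 3: A = πr² = π(9.2200e-04 m)² = 2.671e-06 m²
R_3 = (2.79×10^-8)(379)/(2.671e-06) = 3.959 Ω
R_total = R_1 + R_2 + R_3 = 35.7 Ω

35.7 Ω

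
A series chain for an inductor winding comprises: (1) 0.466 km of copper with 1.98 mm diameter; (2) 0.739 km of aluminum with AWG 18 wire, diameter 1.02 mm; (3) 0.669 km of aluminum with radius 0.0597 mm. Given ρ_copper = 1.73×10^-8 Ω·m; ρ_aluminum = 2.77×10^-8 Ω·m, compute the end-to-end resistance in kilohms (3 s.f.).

1.68 kΩ

Seg 1: A = π(d/2)² = π(9.9000e-04 m)² = 3.079e-06 m²
R_1 = (1.73×10^-8)(466)/(3.079e-06) = 2.618 Ω
Seg 2: A = π(1.02/2 mm)² = π(5.1000e-04 m)² = 8.171e-07 m²
R_2 = (2.77×10^-8)(739)/(8.171e-07) = 25.05 Ω
Seg 3: A = πr² = π(5.9700e-05 m)² = 1.120e-08 m²
R_3 = (2.77×10^-8)(669)/(1.120e-08) = 1655 Ω
R_total = R_1 + R_2 + R_3 = 1.68 kΩ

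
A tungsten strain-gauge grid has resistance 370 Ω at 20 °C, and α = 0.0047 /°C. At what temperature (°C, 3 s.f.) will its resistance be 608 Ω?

R = R₀(1 + α(T − T₀)) ⇒ T = T₀ + (R/R₀ − 1)/α
T = 20 + (608/370 − 1)/0.0047 = 20 + (0.6432)/0.0047 = 157 °C

157 °C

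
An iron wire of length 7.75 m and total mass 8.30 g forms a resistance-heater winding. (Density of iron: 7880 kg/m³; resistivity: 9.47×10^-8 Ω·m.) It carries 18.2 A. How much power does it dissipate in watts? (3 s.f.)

1790 W

A = m/(density·L) = 0.0083/(7880×7.75) = 1.3591e-07 m²
R = ρL/A = (9.47×10^-8)(7.75)/(1.3591e-07) = 5.4 Ω
P = I²R = (18.2)² × 5.4 = 1790 W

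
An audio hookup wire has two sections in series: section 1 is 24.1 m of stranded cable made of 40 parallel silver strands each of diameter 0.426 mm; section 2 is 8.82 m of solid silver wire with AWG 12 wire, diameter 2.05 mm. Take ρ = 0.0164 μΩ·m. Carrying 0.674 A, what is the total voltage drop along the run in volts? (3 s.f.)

ρ = 0.0164 μΩ·m = 1.64×10^-8 Ω·m
Section 1: A_strand = π(2.1300e-04)² = 1.425e-07 m²; R₁ = ρL/(N·A_s) = (1.64×10^-8)(24.1)/(40×1.425e-07) = 0.06933 Ω
Section 2: A = π(2.05/2 mm)² = π(1.0250e-03 m)² = 3.301e-06 m²
R₂ = (1.64×10^-8)(8.82)/(3.301e-06) = 0.04382 Ω
R = R₁ + R₂ = 0.1131 Ω
V = IR = 0.674 × 0.1131 = 0.0763 V

0.0763 V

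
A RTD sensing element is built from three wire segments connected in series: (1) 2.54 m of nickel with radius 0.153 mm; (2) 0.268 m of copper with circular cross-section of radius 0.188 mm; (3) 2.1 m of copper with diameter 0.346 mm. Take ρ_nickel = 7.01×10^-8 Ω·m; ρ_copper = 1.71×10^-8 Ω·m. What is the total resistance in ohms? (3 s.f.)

Seg 1: A = πr² = π(1.5300e-04 m)² = 7.354e-08 m²
R_1 = (7.01×10^-8)(2.54)/(7.354e-08) = 2.421 Ω
Seg 2: A = πr² = π(1.8800e-04 m)² = 1.110e-07 m²
R_2 = (1.71×10^-8)(0.268)/(1.110e-07) = 0.04127 Ω
Seg 3: A = π(d/2)² = π(1.7300e-04 m)² = 9.402e-08 m²
R_3 = (1.71×10^-8)(2.1)/(9.402e-08) = 0.3819 Ω
R_total = R_1 + R_2 + R_3 = 2.84 Ω

2.84 Ω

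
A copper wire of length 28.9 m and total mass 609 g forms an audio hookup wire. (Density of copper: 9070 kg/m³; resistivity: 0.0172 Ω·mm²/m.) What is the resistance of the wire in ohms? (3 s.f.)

ρ = 0.0172 Ω·mm²/m = 1.72×10^-8 Ω·m
A = m/(density·L) = 0.609/(9070×28.9) = 2.3233e-06 m²
R = ρL/A = (1.72×10^-8)(28.9)/(2.3233e-06) = 0.214 Ω

0.214 Ω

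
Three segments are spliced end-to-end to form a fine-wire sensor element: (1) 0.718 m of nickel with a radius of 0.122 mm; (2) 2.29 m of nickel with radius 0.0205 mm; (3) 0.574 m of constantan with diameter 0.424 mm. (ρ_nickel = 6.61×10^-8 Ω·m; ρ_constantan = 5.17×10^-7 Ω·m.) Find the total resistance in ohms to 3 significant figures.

118 Ω

Seg 1: A = πr² = π(1.2200e-04 m)² = 4.676e-08 m²
R_1 = (6.61×10^-8)(0.718)/(4.676e-08) = 1.015 Ω
Seg 2: A = πr² = π(2.0500e-05 m)² = 1.320e-09 m²
R_2 = (6.61×10^-8)(2.29)/(1.320e-09) = 114.7 Ω
Seg 3: A = π(d/2)² = π(2.1200e-04 m)² = 1.412e-07 m²
R_3 = (5.17×10^-7)(0.574)/(1.412e-07) = 2.102 Ω
R_total = R_1 + R_2 + R_3 = 118 Ω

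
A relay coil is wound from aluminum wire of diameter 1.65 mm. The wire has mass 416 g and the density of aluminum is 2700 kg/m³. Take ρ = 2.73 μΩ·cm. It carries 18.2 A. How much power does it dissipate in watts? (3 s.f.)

305 W

ρ = 2.73 μΩ·cm = 2.73×10^-8 Ω·m
A = π(d/2)² = π(8.2500e-04 m)² = 2.1382e-06 m²
L = m/(density·A) = 0.416/(2700×2.1382e-06) = 72.06 m
R = ρL/A = (2.73×10^-8)(72.06)/(2.1382e-06) = 0.92 Ω
P = I²R = (18.2)² × 0.92 = 305 W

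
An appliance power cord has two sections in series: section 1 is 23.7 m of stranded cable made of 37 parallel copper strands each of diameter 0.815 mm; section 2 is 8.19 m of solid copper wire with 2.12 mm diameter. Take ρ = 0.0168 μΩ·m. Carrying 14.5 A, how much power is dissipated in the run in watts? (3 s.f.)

ρ = 0.0168 μΩ·m = 1.68×10^-8 Ω·m
Section 1: A_strand = π(4.0750e-04)² = 5.217e-07 m²; R₁ = ρL/(N·A_s) = (1.68×10^-8)(23.7)/(37×5.217e-07) = 0.02063 Ω
Section 2: A = π(d/2)² = π(1.0600e-03 m)² = 3.530e-06 m²
R₂ = (1.68×10^-8)(8.19)/(3.530e-06) = 0.03898 Ω
R = R₁ + R₂ = 0.05961 Ω
P = I²R = (14.5)² × 0.05961 = 12.5 W

12.5 W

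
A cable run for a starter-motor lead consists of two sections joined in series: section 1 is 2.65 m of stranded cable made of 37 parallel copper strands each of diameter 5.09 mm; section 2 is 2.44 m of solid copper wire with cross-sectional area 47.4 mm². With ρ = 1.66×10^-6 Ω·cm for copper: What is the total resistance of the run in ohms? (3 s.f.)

ρ = 1.66×10^-6 Ω·cm = 1.66×10^-8 Ω·m
Section 1: A_strand = π(2.5450e-03)² = 2.035e-05 m²; R₁ = ρL/(N·A_s) = (1.66×10^-8)(2.65)/(37×2.035e-05) = 5.843×10^-5 Ω
Section 2: A = 47.4 mm² = 4.740e-05 m²
R₂ = (1.66×10^-8)(2.44)/(4.740e-05) = 8.545×10^-4 Ω
R = R₁ + R₂ = 9.13×10^-4 Ω

9.13×10^-4 Ω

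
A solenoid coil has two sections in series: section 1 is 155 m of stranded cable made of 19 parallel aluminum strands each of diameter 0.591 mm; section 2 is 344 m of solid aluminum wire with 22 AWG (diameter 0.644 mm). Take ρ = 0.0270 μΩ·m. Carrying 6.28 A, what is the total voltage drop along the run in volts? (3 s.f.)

ρ = 0.0270 μΩ·m = 2.70×10^-8 Ω·m
Section 1: A_strand = π(2.9550e-04)² = 2.743e-07 m²; R₁ = ρL/(N·A_s) = (2.70×10^-8)(155)/(19×2.743e-07) = 0.8029 Ω
Section 2: A = π(0.644/2 mm)² = π(3.2200e-04 m)² = 3.257e-07 m²
R₂ = (2.70×10^-8)(344)/(3.257e-07) = 28.51 Ω
R = R₁ + R₂ = 29.32 Ω
V = IR = 6.28 × 29.32 = 184 V

184 V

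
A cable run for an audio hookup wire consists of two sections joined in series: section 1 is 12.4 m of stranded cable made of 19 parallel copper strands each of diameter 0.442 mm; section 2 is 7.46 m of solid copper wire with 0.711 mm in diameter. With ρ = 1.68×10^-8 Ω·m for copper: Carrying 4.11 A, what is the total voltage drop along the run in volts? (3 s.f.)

Section 1: A_strand = π(2.2100e-04)² = 1.534e-07 m²; R₁ = ρL/(N·A_s) = (1.68×10^-8)(12.4)/(19×1.534e-07) = 0.07146 Ω
Section 2: A = π(d/2)² = π(3.5550e-04 m)² = 3.970e-07 m²
R₂ = (1.68×10^-8)(7.46)/(3.970e-07) = 0.3157 Ω
R = R₁ + R₂ = 0.3871 Ω
V = IR = 4.11 × 0.3871 = 1.59 V

1.59 V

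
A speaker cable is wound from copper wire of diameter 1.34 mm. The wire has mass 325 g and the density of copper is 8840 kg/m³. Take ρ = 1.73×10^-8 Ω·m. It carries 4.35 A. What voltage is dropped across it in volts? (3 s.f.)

1.39 V

A = π(d/2)² = π(6.7000e-04 m)² = 1.4103e-06 m²
L = m/(density·A) = 0.325/(8840×1.4103e-06) = 26.07 m
R = ρL/A = (1.73×10^-8)(26.07)/(1.4103e-06) = 0.3198 Ω
V = IR = 4.35 × 0.3198 = 1.39 V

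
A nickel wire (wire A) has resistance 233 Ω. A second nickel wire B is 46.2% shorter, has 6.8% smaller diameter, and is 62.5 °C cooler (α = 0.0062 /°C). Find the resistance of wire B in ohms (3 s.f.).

R ∝ ρL/d² with ρ ∝ (1+αΔT), so R_B/R_A = (1 − 46.2/100) × (1 − 6.8/100)⁻² × (1 − 0.0062×62.5)
= 0.538 × 1.151 × 0.6125 = 0.3794
R_B = 0.3794 × 233 = 88.4 Ω

88.4 Ω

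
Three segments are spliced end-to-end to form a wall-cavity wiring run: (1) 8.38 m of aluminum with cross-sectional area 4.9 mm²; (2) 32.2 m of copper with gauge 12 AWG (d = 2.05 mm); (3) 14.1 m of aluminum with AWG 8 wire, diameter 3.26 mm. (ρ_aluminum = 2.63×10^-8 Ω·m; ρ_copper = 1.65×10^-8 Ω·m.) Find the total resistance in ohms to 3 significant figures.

0.250 Ω

Seg 1: A = 4.9 mm² = 4.900e-06 m²
R_1 = (2.63×10^-8)(8.38)/(4.900e-06) = 0.04498 Ω
Seg 2: A = π(2.05/2 mm)² = π(1.0250e-03 m)² = 3.301e-06 m²
R_2 = (1.65×10^-8)(32.2)/(3.301e-06) = 0.161 Ω
Seg 3: A = π(3.26/2 mm)² = π(1.6300e-03 m)² = 8.347e-06 m²
R_3 = (2.63×10^-8)(14.1)/(8.347e-06) = 0.04443 Ω
R_total = R_1 + R_2 + R_3 = 0.250 Ω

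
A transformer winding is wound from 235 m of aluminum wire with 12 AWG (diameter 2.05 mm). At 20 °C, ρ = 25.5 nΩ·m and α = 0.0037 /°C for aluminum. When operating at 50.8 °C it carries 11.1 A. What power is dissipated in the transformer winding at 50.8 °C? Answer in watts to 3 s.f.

ρ = 25.5 nΩ·m = 2.55×10^-8 Ω·m
A = π(2.05/2 mm)² = π(1.0250e-03 m)² = 3.301e-06 m²
R₍20₎ = ρL/A = (2.55×10^-8)(235)/(3.301e-06) = 1.816 Ω
R₍50.8₎ = R₍20₎(1 + αΔT) = 1.816 × (1 + 0.0037×30.8) = 2.022 Ω
P = I²R = (11.1)² × 2.022 = 249 W

249 W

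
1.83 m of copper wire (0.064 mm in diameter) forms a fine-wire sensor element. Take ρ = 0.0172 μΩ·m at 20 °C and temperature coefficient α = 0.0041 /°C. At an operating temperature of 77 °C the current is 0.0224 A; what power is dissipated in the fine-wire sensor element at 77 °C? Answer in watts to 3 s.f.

ρ = 0.0172 μΩ·m = 1.72×10^-8 Ω·m
A = π(d/2)² = π(3.2000e-05 m)² = 3.217e-09 m²
R₍20₎ = ρL/A = (1.72×10^-8)(1.83)/(3.217e-09) = 9.784 Ω
R₍77₎ = R₍20₎(1 + αΔT) = 9.784 × (1 + 0.0041×57) = 12.07 Ω
P = I²R = (0.0224)² × 12.07 = 0.00606 W

0.00606 W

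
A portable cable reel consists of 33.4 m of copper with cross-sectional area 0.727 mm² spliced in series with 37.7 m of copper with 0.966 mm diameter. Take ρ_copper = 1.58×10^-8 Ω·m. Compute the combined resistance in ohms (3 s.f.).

Segment 1: A = 0.727 mm² = 7.270e-07 m²
R₁ = ρL/A = (1.58×10^-8)(33.4)/(7.270e-07) = 0.7259 Ω
Segment 2: A = π(d/2)² = π(4.8300e-04 m)² = 7.329e-07 m²
R₂ = (1.58×10^-8)(37.7)/(7.329e-07) = 0.8127 Ω
R = R₁ + R₂ = 1.54 Ω

1.54 Ω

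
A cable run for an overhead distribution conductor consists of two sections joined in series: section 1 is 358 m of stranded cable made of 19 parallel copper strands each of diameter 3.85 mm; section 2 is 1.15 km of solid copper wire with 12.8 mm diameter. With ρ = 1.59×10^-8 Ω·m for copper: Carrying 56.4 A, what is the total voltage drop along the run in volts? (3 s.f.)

9.47 V

Section 1: A_strand = π(1.9250e-03)² = 1.164e-05 m²; R₁ = ρL/(N·A_s) = (1.59×10^-8)(358)/(19×1.164e-05) = 0.02573 Ω
Section 2: A = π(d/2)² = π(6.4000e-03 m)² = 1.287e-04 m²
R₂ = (1.59×10^-8)(1150)/(1.287e-04) = 0.1421 Ω
R = R₁ + R₂ = 0.1678 Ω
V = IR = 56.4 × 0.1678 = 9.47 V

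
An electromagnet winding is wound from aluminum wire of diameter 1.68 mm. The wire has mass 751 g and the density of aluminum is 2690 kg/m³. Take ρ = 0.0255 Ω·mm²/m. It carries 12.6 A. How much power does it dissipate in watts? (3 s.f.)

ρ = 0.0255 Ω·mm²/m = 2.55×10^-8 Ω·m
A = π(d/2)² = π(8.4000e-04 m)² = 2.2167e-06 m²
L = m/(density·A) = 0.751/(2690×2.2167e-06) = 125.9 m
R = ρL/A = (2.55×10^-8)(125.9)/(2.2167e-06) = 1.449 Ω
P = I²R = (12.6)² × 1.449 = 230 W

230 W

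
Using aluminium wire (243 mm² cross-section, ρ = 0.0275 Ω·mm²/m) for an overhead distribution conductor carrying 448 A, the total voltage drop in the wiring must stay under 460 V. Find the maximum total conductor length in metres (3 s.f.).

9070 m

ρ = 0.0275 Ω·mm²/m = 2.75×10^-8 Ω·m
A = 243 mm² = 2.430e-04 m²
L_max = V_max·A/(1·ρI) = (460)(2.430e-04)/(2.75×10^-8×448) = 9070 m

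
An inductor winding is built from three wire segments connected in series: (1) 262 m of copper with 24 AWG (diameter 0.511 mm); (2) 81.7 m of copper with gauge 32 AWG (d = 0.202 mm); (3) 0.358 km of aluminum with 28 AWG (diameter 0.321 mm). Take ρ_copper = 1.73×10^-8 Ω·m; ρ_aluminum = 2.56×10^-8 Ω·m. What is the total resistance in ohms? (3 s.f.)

179 Ω

Seg 1: A = π(0.511/2 mm)² = π(2.5550e-04 m)² = 2.051e-07 m²
R_1 = (1.73×10^-8)(262)/(2.051e-07) = 22.1 Ω
Seg 2: A = π(0.202/2 mm)² = π(1.0100e-04 m)² = 3.205e-08 m²
R_2 = (1.73×10^-8)(81.7)/(3.205e-08) = 44.1 Ω
Seg 3: A = π(0.321/2 mm)² = π(1.6050e-04 m)² = 8.093e-08 m²
R_3 = (2.56×10^-8)(358)/(8.093e-08) = 113.2 Ω
R_total = R_1 + R_2 + R_3 = 179 Ω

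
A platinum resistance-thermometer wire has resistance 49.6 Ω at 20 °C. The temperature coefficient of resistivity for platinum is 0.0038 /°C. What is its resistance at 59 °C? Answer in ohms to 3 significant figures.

ΔT = 59 − 20 = 39 °C
R = R₀(1 + αΔT) = 49.6 × (1 + 0.0038×39) = 49.6 × 1.148 = 57.0 Ω

57.0 Ω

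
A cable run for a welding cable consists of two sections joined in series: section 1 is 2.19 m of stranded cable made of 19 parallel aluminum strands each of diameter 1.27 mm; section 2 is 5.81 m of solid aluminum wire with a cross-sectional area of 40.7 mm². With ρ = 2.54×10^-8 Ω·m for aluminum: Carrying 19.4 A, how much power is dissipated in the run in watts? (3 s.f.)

2.23 W

Section 1: A_strand = π(6.3500e-04)² = 1.267e-06 m²; R₁ = ρL/(N·A_s) = (2.54×10^-8)(2.19)/(19×1.267e-06) = 0.002311 Ω
Section 2: A = 40.7 mm² = 4.070e-05 m²
R₂ = (2.54×10^-8)(5.81)/(4.070e-05) = 0.003626 Ω
R = R₁ + R₂ = 0.005937 Ω
P = I²R = (19.4)² × 0.005937 = 2.23 W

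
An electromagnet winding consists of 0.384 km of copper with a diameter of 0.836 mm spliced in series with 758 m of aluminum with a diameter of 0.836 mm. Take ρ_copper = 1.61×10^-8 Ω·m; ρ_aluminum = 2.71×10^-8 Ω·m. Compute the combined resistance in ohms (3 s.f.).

Segment 1: A = π(d/2)² = π(4.1800e-04 m)² = 5.489e-07 m²
R₁ = ρL/A = (1.61×10^-8)(384)/(5.489e-07) = 11.26 Ω
R₂ = (2.71×10^-8)(758)/(5.489e-07) = 37.42 Ω
R = R₁ + R₂ = 48.7 Ω

48.7 Ω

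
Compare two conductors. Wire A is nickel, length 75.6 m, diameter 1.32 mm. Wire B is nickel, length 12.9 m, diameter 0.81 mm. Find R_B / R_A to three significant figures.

0.453

R ∝ ρL/d², so R_B/R_A = (L_B/L_A) × (d_A/d_B)²
= (12.9/75.6) × (1.32/0.81)² = 0.453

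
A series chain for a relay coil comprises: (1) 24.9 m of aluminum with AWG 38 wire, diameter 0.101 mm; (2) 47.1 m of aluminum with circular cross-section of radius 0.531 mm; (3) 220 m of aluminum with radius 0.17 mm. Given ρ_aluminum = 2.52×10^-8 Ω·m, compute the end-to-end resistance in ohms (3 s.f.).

Seg 1: A = π(0.101/2 mm)² = π(5.0500e-05 m)² = 8.012e-09 m²
R_1 = (2.52×10^-8)(24.9)/(8.012e-09) = 78.32 Ω
Seg 2: A = πr² = π(5.3100e-04 m)² = 8.858e-07 m²
R_2 = (2.52×10^-8)(47.1)/(8.858e-07) = 1.34 Ω
Seg 3: A = πr² = π(1.7000e-04 m)² = 9.079e-08 m²
R_3 = (2.52×10^-8)(220)/(9.079e-08) = 61.06 Ω
R_total = R_1 + R_2 + R_3 = 141 Ω

141 Ω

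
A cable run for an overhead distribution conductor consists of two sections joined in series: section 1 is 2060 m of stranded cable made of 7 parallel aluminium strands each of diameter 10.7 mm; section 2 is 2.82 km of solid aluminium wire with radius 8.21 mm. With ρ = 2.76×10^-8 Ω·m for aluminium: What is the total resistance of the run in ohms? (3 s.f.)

0.458 Ω

Section 1: A_strand = π(5.3500e-03)² = 8.992e-05 m²; R₁ = ρL/(N·A_s) = (2.76×10^-8)(2060)/(7×8.992e-05) = 0.09033 Ω
Section 2: A = πr² = π(8.2100e-03 m)² = 2.118e-04 m²
R₂ = (2.76×10^-8)(2820)/(2.118e-04) = 0.3676 Ω
R = R₁ + R₂ = 0.458 Ω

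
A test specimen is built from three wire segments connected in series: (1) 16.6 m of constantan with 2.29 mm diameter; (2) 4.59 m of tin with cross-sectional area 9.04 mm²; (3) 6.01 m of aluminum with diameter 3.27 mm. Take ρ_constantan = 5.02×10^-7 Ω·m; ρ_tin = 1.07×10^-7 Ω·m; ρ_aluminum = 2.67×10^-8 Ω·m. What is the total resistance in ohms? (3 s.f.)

2.10 Ω

Seg 1: A = π(d/2)² = π(1.1450e-03 m)² = 4.119e-06 m²
R_1 = (5.02×10^-7)(16.6)/(4.119e-06) = 2.023 Ω
Seg 2: A = 9.04 mm² = 9.040e-06 m²
R_2 = (1.07×10^-7)(4.59)/(9.040e-06) = 0.05433 Ω
Seg 3: A = π(d/2)² = π(1.6350e-03 m)² = 8.398e-06 m²
R_3 = (2.67×10^-8)(6.01)/(8.398e-06) = 0.01911 Ω
R_total = R_1 + R_2 + R_3 = 2.10 Ω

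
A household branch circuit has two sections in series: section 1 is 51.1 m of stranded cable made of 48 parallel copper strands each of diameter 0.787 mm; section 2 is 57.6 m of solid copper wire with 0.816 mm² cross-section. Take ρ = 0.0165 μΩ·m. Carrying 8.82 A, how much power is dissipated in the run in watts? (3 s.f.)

ρ = 0.0165 μΩ·m = 1.65×10^-8 Ω·m
Section 1: A_strand = π(3.9350e-04)² = 4.865e-07 m²; R₁ = ρL/(N·A_s) = (1.65×10^-8)(51.1)/(48×4.865e-07) = 0.03611 Ω
Section 2: A = 0.816 mm² = 8.160e-07 m²
R₂ = (1.65×10^-8)(57.6)/(8.160e-07) = 1.165 Ω
R = R₁ + R₂ = 1.201 Ω
P = I²R = (8.82)² × 1.201 = 93.4 W

93.4 W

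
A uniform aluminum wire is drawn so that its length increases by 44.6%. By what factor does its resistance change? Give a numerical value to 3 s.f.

k = 1 + 44.6/100 = 1.446; volume constant ⇒ A' = A/k, so R' = k²R.
Factor = 2.09

2.09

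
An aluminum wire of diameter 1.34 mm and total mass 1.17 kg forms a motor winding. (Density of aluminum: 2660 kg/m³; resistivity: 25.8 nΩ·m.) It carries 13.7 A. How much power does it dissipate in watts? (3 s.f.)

1070 W

ρ = 25.8 nΩ·m = 2.58×10^-8 Ω·m
A = π(d/2)² = π(6.7000e-04 m)² = 1.4103e-06 m²
L = m/(density·A) = 1.17/(2660×1.4103e-06) = 311.9 m
R = ρL/A = (2.58×10^-8)(311.9)/(1.4103e-06) = 5.706 Ω
P = I²R = (13.7)² × 5.706 = 1070 W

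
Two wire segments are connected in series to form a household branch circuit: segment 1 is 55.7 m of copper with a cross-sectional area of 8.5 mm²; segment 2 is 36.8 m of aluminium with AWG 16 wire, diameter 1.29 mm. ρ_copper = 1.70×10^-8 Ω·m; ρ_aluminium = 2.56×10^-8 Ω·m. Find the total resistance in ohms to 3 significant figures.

0.832 Ω

Segment 1: A = 8.5 mm² = 8.500e-06 m²
R₁ = ρL/A = (1.70×10^-8)(55.7)/(8.500e-06) = 0.1114 Ω
Segment 2: A = π(1.29/2 mm)² = π(6.4500e-04 m)² = 1.307e-06 m²
R₂ = (2.56×10^-8)(36.8)/(1.307e-06) = 0.7208 Ω
R = R₁ + R₂ = 0.832 Ω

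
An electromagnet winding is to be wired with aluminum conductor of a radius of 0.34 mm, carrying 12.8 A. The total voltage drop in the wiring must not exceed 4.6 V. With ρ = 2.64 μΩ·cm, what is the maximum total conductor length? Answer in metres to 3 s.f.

ρ = 2.64 μΩ·cm = 2.64×10^-8 Ω·m
A = πr² = π(3.4000e-04 m)² = 3.632e-07 m²
L_max = V_max·A/(1·ρI) = (4.6)(3.632e-07)/(2.64×10^-8×12.8) = 4.94 m

4.94 m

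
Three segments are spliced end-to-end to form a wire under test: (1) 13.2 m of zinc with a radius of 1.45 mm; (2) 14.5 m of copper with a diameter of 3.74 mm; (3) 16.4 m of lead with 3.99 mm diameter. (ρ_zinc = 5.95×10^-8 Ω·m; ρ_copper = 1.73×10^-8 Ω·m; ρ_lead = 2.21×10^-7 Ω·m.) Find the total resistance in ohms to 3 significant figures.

0.432 Ω

Seg 1: A = πr² = π(1.4500e-03 m)² = 6.605e-06 m²
R_1 = (5.95×10^-8)(13.2)/(6.605e-06) = 0.1189 Ω
Seg 2: A = π(d/2)² = π(1.8700e-03 m)² = 1.099e-05 m²
R_2 = (1.73×10^-8)(14.5)/(1.099e-05) = 0.02283 Ω
Seg 3: A = π(d/2)² = π(1.9950e-03 m)² = 1.250e-05 m²
R_3 = (2.21×10^-7)(16.4)/(1.250e-05) = 0.2899 Ω
R_total = R_1 + R_2 + R_3 = 0.432 Ω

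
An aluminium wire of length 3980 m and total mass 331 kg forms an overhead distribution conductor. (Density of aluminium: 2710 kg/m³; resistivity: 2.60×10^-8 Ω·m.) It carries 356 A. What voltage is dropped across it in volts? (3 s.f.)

1200 V

A = m/(density·L) = 331/(2710×3980) = 3.0688e-05 m²
R = ρL/A = (2.60×10^-8)(3980)/(3.0688e-05) = 3.372 Ω
V = IR = 356 × 3.372 = 1200 V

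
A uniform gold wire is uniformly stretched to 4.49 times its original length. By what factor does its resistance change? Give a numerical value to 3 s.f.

20.2

Volume constant ⇒ A' = A/k with k = 4.49. R' = ρ(kL)/(A/k) = k²R.
Factor = 20.2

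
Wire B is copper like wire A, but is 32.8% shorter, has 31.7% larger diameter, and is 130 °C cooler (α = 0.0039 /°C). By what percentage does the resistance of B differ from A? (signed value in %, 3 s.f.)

-80.9%

R ∝ ρL/d² with ρ ∝ (1+αΔT), so R_B/R_A = (1 − 32.8/100) × (1 + 31.7/100)⁻² × (1 − 0.0039×130)
= 0.672 × 0.5765 × 0.493 = 0.191
(R_B − R_A)/R_A = 0.191 − 1 = -80.9%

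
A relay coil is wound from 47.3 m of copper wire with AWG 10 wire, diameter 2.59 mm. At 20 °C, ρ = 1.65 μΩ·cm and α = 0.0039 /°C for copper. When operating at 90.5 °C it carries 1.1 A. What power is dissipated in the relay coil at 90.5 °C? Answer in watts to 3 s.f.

ρ = 1.65 μΩ·cm = 1.65×10^-8 Ω·m
A = π(2.59/2 mm)² = π(1.2950e-03 m)² = 5.269e-06 m²
R₍20₎ = ρL/A = (1.65×10^-8)(47.3)/(5.269e-06) = 0.1481 Ω
R₍90.5₎ = R₍20₎(1 + αΔT) = 0.1481 × (1 + 0.0039×70.5) = 0.1889 Ω
P = I²R = (1.1)² × 0.1889 = 0.229 W

0.229 W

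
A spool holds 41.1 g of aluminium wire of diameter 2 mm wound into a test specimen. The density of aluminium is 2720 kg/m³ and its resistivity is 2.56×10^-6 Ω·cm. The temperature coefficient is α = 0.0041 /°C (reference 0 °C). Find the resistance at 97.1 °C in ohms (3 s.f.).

ρ = 2.56×10^-6 Ω·cm = 2.56×10^-8 Ω·m
A = π(d/2)² = π(1.0000e-03 m)² = 3.1416e-06 m²
L = m/(density·A) = 0.0411/(2720×3.1416e-06) = 4.81 m
R = ρL/A = (2.56×10^-8)(4.81)/(3.1416e-06) = 0.03919 Ω
R(97.1 °C) = 0.03919 × (1 + 0.0041×97.1) = 0.0548 Ω

0.0548 Ω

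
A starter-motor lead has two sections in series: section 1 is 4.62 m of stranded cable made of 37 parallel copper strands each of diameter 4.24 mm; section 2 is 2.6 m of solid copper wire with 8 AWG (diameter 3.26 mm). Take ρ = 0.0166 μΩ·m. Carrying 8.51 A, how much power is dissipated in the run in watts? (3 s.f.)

ρ = 0.0166 μΩ·m = 1.66×10^-8 Ω·m
Section 1: A_strand = π(2.1200e-03)² = 1.412e-05 m²; R₁ = ρL/(N·A_s) = (1.66×10^-8)(4.62)/(37×1.412e-05) = 1.468×10^-4 Ω
Section 2: A = π(3.26/2 mm)² = π(1.6300e-03 m)² = 8.347e-06 m²
R₂ = (1.66×10^-8)(2.6)/(8.347e-06) = 0.005171 Ω
R = R₁ + R₂ = 0.005318 Ω
P = I²R = (8.51)² × 0.005318 = 0.385 W

0.385 W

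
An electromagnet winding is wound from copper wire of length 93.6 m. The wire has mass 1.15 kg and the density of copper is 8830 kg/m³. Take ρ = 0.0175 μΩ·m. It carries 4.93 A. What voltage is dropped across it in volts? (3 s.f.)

5.80 V

ρ = 0.0175 μΩ·m = 1.75×10^-8 Ω·m
A = m/(density·L) = 1.15/(8830×93.6) = 1.3914e-06 m²
R = ρL/A = (1.75×10^-8)(93.6)/(1.3914e-06) = 1.177 Ω
V = IR = 4.93 × 1.177 = 5.80 V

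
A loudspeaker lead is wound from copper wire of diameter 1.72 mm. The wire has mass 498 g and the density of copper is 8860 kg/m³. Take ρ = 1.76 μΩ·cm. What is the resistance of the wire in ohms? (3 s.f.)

0.183 Ω

ρ = 1.76 μΩ·cm = 1.76×10^-8 Ω·m
A = π(d/2)² = π(8.6000e-04 m)² = 2.3235e-06 m²
L = m/(density·A) = 0.498/(8860×2.3235e-06) = 24.19 m
R = ρL/A = (1.76×10^-8)(24.19)/(2.3235e-06) = 0.183 Ω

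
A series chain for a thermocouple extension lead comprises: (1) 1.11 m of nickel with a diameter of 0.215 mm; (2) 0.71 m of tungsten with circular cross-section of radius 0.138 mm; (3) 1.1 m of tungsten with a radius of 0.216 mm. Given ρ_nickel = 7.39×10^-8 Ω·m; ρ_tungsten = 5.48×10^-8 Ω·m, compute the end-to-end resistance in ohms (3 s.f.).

Seg 1: A = π(d/2)² = π(1.0750e-04 m)² = 3.631e-08 m²
R_1 = (7.39×10^-8)(1.11)/(3.631e-08) = 2.259 Ω
Seg 2: A = πr² = π(1.3800e-04 m)² = 5.983e-08 m²
R_2 = (5.48×10^-8)(0.71)/(5.983e-08) = 0.6503 Ω
Seg 3: A = πr² = π(2.1600e-04 m)² = 1.466e-07 m²
R_3 = (5.48×10^-8)(1.1)/(1.466e-07) = 0.4113 Ω
R_total = R_1 + R_2 + R_3 = 3.32 Ω

3.32 Ω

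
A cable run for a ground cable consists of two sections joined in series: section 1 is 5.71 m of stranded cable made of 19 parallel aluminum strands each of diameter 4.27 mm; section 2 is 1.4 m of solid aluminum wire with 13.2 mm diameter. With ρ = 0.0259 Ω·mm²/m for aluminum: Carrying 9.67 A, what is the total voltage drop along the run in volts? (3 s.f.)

0.00782 V

ρ = 0.0259 Ω·mm²/m = 2.59×10^-8 Ω·m
Section 1: A_strand = π(2.1350e-03)² = 1.432e-05 m²; R₁ = ρL/(N·A_s) = (2.59×10^-8)(5.71)/(19×1.432e-05) = 5.435×10^-4 Ω
Section 2: A = π(d/2)² = π(6.6000e-03 m)² = 1.368e-04 m²
R₂ = (2.59×10^-8)(1.4)/(1.368e-04) = 2.650×10^-4 Ω
R = R₁ + R₂ = 8.085×10^-4 Ω
V = IR = 9.67 × 8.085×10^-4 = 0.00782 V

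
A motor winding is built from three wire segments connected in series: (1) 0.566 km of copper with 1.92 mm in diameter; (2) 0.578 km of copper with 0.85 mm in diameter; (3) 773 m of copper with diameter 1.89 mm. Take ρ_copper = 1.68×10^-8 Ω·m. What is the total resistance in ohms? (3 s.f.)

Seg 1: A = π(d/2)² = π(9.6000e-04 m)² = 2.895e-06 m²
R_1 = (1.68×10^-8)(566)/(2.895e-06) = 3.284 Ω
Seg 2: A = π(d/2)² = π(4.2500e-04 m)² = 5.675e-07 m²
R_2 = (1.68×10^-8)(578)/(5.675e-07) = 17.11 Ω
Seg 3: A = π(d/2)² = π(9.4500e-04 m)² = 2.806e-06 m²
R_3 = (1.68×10^-8)(773)/(2.806e-06) = 4.629 Ω
R_total = R_1 + R_2 + R_3 = 25.0 Ω

25.0 Ω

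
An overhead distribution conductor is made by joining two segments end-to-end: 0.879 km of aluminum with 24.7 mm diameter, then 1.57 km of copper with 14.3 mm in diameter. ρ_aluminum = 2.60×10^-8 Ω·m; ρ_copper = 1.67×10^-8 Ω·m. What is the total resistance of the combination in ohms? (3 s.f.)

Segment 1: A = π(d/2)² = π(1.2350e-02 m)² = 4.792e-04 m²
R₁ = ρL/A = (2.60×10^-8)(879)/(4.792e-04) = 0.0477 Ω
Segment 2: A = π(d/2)² = π(7.1500e-03 m)² = 1.606e-04 m²
R₂ = (1.67×10^-8)(1570)/(1.606e-04) = 0.1633 Ω
R = R₁ + R₂ = 0.211 Ω

0.211 Ω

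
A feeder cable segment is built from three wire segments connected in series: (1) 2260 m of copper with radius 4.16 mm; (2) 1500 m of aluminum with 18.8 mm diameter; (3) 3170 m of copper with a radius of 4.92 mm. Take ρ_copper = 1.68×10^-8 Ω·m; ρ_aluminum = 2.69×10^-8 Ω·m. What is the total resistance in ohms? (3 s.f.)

1.54 Ω

Seg 1: A = πr² = π(4.1600e-03 m)² = 5.437e-05 m²
R_1 = (1.68×10^-8)(2260)/(5.437e-05) = 0.6984 Ω
Seg 2: A = π(d/2)² = π(9.4000e-03 m)² = 2.776e-04 m²
R_2 = (2.69×10^-8)(1500)/(2.776e-04) = 0.1454 Ω
Seg 3: A = πr² = π(4.9200e-03 m)² = 7.605e-05 m²
R_3 = (1.68×10^-8)(3170)/(7.605e-05) = 0.7003 Ω
R_total = R_1 + R_2 + R_3 = 1.54 Ω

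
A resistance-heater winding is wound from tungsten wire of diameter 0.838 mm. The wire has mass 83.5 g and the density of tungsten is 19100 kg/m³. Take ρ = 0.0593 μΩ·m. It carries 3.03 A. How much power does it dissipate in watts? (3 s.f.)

7.82 W

ρ = 0.0593 μΩ·m = 5.93×10^-8 Ω·m
A = π(d/2)² = π(4.1900e-04 m)² = 5.5154e-07 m²
L = m/(density·A) = 0.0835/(19100×5.5154e-07) = 7.926 m
R = ρL/A = (5.93×10^-8)(7.926)/(5.5154e-07) = 0.8522 Ω
P = I²R = (3.03)² × 0.8522 = 7.82 W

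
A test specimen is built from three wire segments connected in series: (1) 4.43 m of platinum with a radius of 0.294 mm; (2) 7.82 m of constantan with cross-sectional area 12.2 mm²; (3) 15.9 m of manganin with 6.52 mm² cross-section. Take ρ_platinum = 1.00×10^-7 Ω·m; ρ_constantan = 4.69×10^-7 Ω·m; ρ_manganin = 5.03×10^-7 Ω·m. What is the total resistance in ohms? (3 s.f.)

Seg 1: A = πr² = π(2.9400e-04 m)² = 2.715e-07 m²
R_1 = (1.00×10^-7)(4.43)/(2.715e-07) = 1.631 Ω
Seg 2: A = 12.2 mm² = 1.220e-05 m²
R_2 = (4.69×10^-7)(7.82)/(1.220e-05) = 0.3006 Ω
Seg 3: A = 6.52 mm² = 6.520e-06 m²
R_3 = (5.03×10^-7)(15.9)/(6.520e-06) = 1.227 Ω
R_total = R_1 + R_2 + R_3 = 3.16 Ω

3.16 Ω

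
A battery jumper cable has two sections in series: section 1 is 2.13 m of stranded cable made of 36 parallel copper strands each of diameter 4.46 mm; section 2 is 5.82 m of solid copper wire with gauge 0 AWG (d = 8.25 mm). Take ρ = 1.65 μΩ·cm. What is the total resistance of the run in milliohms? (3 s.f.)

ρ = 1.65 μΩ·cm = 1.65×10^-8 Ω·m
Section 1: A_strand = π(2.2300e-03)² = 1.562e-05 m²; R₁ = ρL/(N·A_s) = (1.65×10^-8)(2.13)/(36×1.562e-05) = 6.249×10^-5 Ω
Section 2: A = π(8.25/2 mm)² = π(4.1250e-03 m)² = 5.346e-05 m²
R₂ = (1.65×10^-8)(5.82)/(5.346e-05) = 0.001796 Ω
R = R₁ + R₂ = 1.86 mΩ

1.86 mΩ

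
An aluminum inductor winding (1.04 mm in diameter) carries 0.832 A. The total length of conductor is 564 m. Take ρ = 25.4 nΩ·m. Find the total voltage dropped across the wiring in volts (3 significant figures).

14.0 V

ρ = 25.4 nΩ·m = 2.54×10^-8 Ω·m
A = π(d/2)² = π(5.2000e-04 m)² = 8.495e-07 m²
R = ρL/A = (2.54×10^-8)(564)/(8.495e-07) = 16.86 Ω
V = IR = 0.832 × 16.86 = 14.0 V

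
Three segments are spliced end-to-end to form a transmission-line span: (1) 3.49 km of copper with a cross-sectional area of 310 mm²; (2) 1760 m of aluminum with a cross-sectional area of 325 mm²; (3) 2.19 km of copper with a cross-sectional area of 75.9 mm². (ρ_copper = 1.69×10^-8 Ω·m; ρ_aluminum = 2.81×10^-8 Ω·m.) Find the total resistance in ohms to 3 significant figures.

0.830 Ω

Seg 1: A = 310 mm² = 3.100e-04 m²
R_1 = (1.69×10^-8)(3490)/(3.100e-04) = 0.1903 Ω
Seg 2: A = 325 mm² = 3.250e-04 m²
R_2 = (2.81×10^-8)(1760)/(3.250e-04) = 0.1522 Ω
Seg 3: A = 75.9 mm² = 7.590e-05 m²
R_3 = (1.69×10^-8)(2190)/(7.590e-05) = 0.4876 Ω
R_total = R_1 + R_2 + R_3 = 0.830 Ω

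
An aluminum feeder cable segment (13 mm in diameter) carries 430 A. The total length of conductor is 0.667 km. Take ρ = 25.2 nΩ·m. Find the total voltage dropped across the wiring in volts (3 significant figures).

ρ = 25.2 nΩ·m = 2.52×10^-8 Ω·m
A = π(d/2)² = π(6.5000e-03 m)² = 1.327e-04 m²
R = ρL/A = (2.52×10^-8)(667)/(1.327e-04) = 0.1266 Ω
V = IR = 430 × 0.1266 = 54.5 V

54.5 V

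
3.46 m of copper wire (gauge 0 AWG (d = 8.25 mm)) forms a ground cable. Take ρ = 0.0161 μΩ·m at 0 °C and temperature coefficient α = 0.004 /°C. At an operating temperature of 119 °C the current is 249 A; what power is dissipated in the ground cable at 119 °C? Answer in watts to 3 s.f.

95.4 W

ρ = 0.0161 μΩ·m = 1.61×10^-8 Ω·m
A = π(8.25/2 mm)² = π(4.1250e-03 m)² = 5.346e-05 m²
R₍0₎ = ρL/A = (1.61×10^-8)(3.46)/(5.346e-05) = 0.001042 Ω
R₍119₎ = R₍0₎(1 + αΔT) = 0.001042 × (1 + 0.004×119) = 0.001538 Ω
P = I²R = (249)² × 0.001538 = 95.4 W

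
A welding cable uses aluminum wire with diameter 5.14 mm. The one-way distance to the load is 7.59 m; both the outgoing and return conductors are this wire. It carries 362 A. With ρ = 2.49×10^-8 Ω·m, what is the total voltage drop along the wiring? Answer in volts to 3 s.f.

6.59 V

A = π(d/2)² = π(2.5700e-03 m)² = 2.075e-05 m²
Total conductor length (both ways) L = 2 × 7.59 = 15.18 m
R = ρL/A = (2.49×10^-8)(15.18)/(2.075e-05) = 0.01822 Ω
V = IR = 362 × 0.01822 = 6.59 V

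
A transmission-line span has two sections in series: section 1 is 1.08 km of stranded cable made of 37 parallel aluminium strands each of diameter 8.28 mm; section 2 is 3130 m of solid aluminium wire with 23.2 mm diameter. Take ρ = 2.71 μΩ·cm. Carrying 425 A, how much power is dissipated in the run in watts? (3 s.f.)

ρ = 2.71 μΩ·cm = 2.71×10^-8 Ω·m
Section 1: A_strand = π(4.1400e-03)² = 5.385e-05 m²; R₁ = ρL/(N·A_s) = (2.71×10^-8)(1080)/(37×5.385e-05) = 0.01469 Ω
Section 2: A = π(d/2)² = π(1.1600e-02 m)² = 4.227e-04 m²
R₂ = (2.71×10^-8)(3130)/(4.227e-04) = 0.2007 Ω
R = R₁ + R₂ = 0.2153 Ω
P = I²R = (425)² × 0.2153 = 38900 W

38900 W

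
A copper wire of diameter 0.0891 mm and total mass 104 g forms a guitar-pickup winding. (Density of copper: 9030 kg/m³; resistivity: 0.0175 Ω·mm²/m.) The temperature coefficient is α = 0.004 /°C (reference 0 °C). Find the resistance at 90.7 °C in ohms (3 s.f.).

ρ = 0.0175 Ω·mm²/m = 1.75×10^-8 Ω·m
A = π(d/2)² = π(4.4550e-05 m)² = 6.2351e-09 m²
L = m/(density·A) = 0.104/(9030×6.2351e-09) = 1847 m
R = ρL/A = (1.75×10^-8)(1847)/(6.2351e-09) = 5184 Ω
R(90.7 °C) = 5184 × (1 + 0.004×90.7) = 7070 Ω

7070 Ω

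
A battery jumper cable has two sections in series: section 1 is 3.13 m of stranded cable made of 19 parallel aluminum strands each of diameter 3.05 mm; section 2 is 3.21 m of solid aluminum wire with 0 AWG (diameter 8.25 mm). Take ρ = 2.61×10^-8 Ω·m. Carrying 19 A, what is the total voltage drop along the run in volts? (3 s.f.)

Section 1: A_strand = π(1.5250e-03)² = 7.306e-06 m²; R₁ = ρL/(N·A_s) = (2.61×10^-8)(3.13)/(19×7.306e-06) = 5.885×10^-4 Ω
Section 2: A = π(8.25/2 mm)² = π(4.1250e-03 m)² = 5.346e-05 m²
R₂ = (2.61×10^-8)(3.21)/(5.346e-05) = 0.001567 Ω
R = R₁ + R₂ = 0.002156 Ω
V = IR = 19 × 0.002156 = 0.0410 V

0.0410 V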